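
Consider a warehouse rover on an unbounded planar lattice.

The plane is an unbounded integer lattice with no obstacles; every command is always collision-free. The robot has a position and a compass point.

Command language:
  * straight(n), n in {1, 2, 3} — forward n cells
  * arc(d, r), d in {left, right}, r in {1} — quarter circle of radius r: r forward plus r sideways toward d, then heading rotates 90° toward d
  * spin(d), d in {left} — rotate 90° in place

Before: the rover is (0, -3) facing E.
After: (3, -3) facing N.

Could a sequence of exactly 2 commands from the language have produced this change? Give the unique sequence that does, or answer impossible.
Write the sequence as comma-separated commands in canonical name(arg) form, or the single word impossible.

straight(3), spin(left)

key: cell and facing (now N) both changed — the 2 commands mix motion and turning
t0: (0, -3) facing E
[1] after straight(3): (3, -3) facing E
[2] after spin(left): (3, -3) facing N
no rival 2-sequence matches.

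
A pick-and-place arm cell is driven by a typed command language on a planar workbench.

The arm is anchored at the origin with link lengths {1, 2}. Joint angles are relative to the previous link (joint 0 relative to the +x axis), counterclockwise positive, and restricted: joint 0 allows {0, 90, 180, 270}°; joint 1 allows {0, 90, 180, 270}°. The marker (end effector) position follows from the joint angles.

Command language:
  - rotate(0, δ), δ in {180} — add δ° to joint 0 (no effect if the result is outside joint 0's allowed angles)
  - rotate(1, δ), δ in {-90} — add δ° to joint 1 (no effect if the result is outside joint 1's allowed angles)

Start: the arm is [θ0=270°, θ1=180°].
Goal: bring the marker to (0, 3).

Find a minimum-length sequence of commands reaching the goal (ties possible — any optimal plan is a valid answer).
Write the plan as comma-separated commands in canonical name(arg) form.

begin: [θ0=270°, θ1=180°]
t=1 rotate(1, -90) ⇒ [θ0=270°, θ1=90°]
t=2 rotate(1, -90) ⇒ [θ0=270°, θ1=0°]
t=3 rotate(0, 180) ⇒ [θ0=90°, θ1=0°]
nothing shorter than 3 reaches the goal.

rotate(1, -90), rotate(1, -90), rotate(0, 180)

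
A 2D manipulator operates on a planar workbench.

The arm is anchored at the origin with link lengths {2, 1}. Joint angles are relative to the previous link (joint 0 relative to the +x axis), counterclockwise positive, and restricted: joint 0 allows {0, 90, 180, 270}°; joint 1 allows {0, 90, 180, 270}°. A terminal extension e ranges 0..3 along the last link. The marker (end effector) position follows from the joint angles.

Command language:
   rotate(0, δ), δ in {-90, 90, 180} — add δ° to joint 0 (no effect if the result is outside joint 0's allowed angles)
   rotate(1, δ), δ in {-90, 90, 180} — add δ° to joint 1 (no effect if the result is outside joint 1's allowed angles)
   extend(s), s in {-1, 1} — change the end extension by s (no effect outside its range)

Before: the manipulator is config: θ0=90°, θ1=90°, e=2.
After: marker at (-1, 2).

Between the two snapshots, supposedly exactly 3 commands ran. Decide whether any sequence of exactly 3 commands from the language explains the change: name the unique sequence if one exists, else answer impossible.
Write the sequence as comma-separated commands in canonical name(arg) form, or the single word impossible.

extend(-1), extend(-1), extend(-1)

t0: config: θ0=90°, θ1=90°, e=2
[1] after extend(-1): config: θ0=90°, θ1=90°, e=1
[2] after extend(-1): config: θ0=90°, θ1=90°, e=0
[3] after extend(-1): config: θ0=90°, θ1=90°, e=0
no other 3-command option fits: unique.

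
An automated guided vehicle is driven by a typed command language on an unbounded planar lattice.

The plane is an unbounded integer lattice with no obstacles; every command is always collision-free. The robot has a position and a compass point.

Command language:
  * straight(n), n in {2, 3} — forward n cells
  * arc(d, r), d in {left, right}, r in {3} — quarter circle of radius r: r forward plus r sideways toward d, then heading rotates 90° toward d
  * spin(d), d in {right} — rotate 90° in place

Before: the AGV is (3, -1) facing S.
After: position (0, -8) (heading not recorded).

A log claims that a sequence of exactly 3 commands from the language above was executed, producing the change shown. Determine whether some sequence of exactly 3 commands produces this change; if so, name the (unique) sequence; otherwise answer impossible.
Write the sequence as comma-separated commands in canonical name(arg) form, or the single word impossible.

key: order matters: swapping straight(2) and arc(right, 3) lands elsewhere
initial: (3, -1) facing S
1. straight(2) → (3, -3) facing S
2. straight(2) → (3, -5) facing S
3. arc(right, 3) → (0, -8) facing W
no rival 3-sequence matches.

straight(2), straight(2), arc(right, 3)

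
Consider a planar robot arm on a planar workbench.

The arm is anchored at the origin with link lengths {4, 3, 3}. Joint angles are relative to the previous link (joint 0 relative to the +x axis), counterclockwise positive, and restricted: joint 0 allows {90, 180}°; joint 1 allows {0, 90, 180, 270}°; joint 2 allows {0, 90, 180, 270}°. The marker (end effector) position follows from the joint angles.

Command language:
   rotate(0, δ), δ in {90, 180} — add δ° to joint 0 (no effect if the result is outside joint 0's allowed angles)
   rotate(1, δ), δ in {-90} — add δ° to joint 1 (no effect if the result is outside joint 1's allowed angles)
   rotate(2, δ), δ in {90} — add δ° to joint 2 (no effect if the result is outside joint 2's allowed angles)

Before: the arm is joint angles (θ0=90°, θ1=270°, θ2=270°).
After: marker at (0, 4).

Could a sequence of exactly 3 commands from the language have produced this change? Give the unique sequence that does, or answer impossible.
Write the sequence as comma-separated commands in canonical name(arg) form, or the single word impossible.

begin: joint angles (θ0=90°, θ1=270°, θ2=270°)
step 1 (rotate(2, 90)): joint angles (θ0=90°, θ1=270°, θ2=0°)
step 2 (rotate(2, 90)): joint angles (θ0=90°, θ1=270°, θ2=90°)
step 3 (rotate(2, 90)): joint angles (θ0=90°, θ1=270°, θ2=180°)
no rival 3-sequence matches.

rotate(2, 90), rotate(2, 90), rotate(2, 90)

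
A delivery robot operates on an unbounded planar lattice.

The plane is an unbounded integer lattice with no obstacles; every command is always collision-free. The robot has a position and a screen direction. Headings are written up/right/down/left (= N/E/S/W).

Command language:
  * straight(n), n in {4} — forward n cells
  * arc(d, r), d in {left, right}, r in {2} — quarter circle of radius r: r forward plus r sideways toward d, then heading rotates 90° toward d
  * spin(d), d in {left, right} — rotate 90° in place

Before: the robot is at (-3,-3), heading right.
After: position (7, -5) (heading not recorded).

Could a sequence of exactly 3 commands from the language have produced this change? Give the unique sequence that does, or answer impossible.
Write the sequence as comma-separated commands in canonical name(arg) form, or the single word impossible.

straight(4), straight(4), arc(right, 2)

key: order matters: swapping straight(4) and arc(right, 2) lands elsewhere
begin: at (-3,-3), heading right
t=1 straight(4) ⇒ at (1,-3), heading right
t=2 straight(4) ⇒ at (5,-3), heading right
t=3 arc(right, 2) ⇒ at (7,-5), heading down
no other 3-command option fits: unique.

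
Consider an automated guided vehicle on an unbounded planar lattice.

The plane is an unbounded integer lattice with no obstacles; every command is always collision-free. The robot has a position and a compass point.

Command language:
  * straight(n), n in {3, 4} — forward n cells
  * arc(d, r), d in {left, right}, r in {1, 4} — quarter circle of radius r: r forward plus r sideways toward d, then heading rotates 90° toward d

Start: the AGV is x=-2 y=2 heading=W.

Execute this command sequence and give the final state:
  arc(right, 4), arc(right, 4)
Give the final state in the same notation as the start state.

start: x=-2 y=2 heading=W
1. arc(right, 4) → x=-6 y=6 heading=N
2. arc(right, 4) → x=-2 y=10 heading=E

x=-2 y=10 heading=E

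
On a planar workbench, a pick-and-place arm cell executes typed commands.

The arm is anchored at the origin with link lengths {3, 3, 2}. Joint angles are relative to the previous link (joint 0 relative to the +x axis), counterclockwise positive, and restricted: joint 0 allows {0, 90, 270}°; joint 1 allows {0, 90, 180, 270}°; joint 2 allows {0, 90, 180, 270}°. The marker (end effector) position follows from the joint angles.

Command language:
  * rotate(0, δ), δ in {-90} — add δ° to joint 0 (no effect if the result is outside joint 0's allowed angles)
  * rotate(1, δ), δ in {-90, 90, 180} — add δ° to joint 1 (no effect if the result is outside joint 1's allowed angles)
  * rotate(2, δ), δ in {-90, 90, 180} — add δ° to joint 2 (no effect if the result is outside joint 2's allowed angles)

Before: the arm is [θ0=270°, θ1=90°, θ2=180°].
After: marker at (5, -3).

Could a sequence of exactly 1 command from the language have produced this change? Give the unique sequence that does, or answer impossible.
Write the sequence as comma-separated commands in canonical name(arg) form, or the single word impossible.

initial: [θ0=270°, θ1=90°, θ2=180°]
step 1 (rotate(2, 180)): [θ0=270°, θ1=90°, θ2=0°]
all 7 alternatives checked — unique.

rotate(2, 180)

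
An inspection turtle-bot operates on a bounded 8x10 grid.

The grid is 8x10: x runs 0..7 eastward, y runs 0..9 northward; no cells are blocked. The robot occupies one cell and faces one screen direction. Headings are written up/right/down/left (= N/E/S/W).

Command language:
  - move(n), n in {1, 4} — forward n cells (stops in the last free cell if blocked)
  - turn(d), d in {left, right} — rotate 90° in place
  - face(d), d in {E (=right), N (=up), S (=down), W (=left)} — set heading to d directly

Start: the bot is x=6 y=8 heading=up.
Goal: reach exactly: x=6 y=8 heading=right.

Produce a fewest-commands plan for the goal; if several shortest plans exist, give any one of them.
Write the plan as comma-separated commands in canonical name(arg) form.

turn(right)

start: x=6 y=8 heading=up
t=1 turn(right) ⇒ x=6 y=8 heading=right
no 0-step plan works, so 1 is optimal.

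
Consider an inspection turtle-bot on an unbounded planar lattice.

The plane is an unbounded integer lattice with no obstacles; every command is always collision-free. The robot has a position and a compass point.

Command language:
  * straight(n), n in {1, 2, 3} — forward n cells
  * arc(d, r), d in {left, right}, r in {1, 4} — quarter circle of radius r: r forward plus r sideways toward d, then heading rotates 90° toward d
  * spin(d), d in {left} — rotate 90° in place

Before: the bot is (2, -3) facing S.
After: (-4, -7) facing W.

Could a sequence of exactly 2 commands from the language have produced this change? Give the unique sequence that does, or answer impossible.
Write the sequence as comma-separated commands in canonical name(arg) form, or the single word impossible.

arc(right, 4), straight(2)

key: position moved to (-4,-7) AND the heading swung to W — translation plus rotation needed
t0: (2, -3) facing S
t=1 arc(right, 4) ⇒ (-2, -7) facing W
t=2 straight(2) ⇒ (-4, -7) facing W
no rival 2-sequence matches.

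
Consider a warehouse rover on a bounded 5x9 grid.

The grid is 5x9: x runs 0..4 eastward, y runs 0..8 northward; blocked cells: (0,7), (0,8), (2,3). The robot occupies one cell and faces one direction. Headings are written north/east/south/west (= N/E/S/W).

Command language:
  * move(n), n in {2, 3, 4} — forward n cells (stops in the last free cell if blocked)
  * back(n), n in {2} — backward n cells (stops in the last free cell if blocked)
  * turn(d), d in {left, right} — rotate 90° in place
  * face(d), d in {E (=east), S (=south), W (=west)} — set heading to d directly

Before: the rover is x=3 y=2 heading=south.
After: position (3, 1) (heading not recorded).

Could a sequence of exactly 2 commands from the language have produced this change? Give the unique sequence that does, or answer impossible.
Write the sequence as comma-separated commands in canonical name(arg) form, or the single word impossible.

key: order matters: swapping back(2) and move(3) lands elsewhere
begin: x=3 y=2 heading=south
t=1 back(2) ⇒ x=3 y=4 heading=south
t=2 move(3) ⇒ x=3 y=1 heading=south
uniquely the one of 81 2-step routes that fits.

back(2), move(3)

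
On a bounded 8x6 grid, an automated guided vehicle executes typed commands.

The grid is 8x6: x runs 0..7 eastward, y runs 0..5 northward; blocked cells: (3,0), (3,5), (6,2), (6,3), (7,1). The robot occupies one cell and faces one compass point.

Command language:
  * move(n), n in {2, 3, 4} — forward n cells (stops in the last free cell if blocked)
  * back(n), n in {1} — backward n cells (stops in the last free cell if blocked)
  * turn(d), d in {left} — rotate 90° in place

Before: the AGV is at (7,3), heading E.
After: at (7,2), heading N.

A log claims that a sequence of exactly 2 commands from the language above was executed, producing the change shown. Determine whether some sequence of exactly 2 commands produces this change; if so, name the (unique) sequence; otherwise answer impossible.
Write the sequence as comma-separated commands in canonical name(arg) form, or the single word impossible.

key: running back(1) before turn(left) would end elsewhere — order is forced
t0: at (7,3), heading E
step 1 (turn(left)): at (7,3), heading N
step 2 (back(1)): at (7,2), heading N
uniquely the one of 25 2-step routes that fits.

turn(left), back(1)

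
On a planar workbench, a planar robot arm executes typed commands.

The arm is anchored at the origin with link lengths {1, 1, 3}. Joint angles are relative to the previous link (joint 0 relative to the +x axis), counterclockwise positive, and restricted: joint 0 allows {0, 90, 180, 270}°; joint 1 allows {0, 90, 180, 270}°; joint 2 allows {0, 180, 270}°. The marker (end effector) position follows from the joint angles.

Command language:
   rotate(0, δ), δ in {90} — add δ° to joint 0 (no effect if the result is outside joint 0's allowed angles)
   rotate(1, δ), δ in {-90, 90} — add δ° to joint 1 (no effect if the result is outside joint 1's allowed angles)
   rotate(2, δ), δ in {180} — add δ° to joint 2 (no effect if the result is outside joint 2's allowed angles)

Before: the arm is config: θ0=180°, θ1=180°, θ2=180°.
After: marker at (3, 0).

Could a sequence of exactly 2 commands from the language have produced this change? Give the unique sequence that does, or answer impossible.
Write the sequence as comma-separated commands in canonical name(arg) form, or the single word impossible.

rotate(0, 90), rotate(0, 90)

start: config: θ0=180°, θ1=180°, θ2=180°
[1] after rotate(0, 90): config: θ0=270°, θ1=180°, θ2=180°
[2] after rotate(0, 90): config: θ0=0°, θ1=180°, θ2=180°
no other 2-command option fits: unique.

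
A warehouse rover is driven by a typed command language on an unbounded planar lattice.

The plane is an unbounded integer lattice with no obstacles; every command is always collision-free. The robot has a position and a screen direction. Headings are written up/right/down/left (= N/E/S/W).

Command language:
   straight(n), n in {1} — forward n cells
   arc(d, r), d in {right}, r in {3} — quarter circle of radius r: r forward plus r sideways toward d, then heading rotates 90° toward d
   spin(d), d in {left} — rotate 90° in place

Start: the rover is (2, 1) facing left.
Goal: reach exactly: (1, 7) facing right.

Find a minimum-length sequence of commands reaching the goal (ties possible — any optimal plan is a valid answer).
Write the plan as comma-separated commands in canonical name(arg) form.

straight(1), arc(right, 3), arc(right, 3)

from: (2, 1) facing left
[1] after straight(1): (1, 1) facing left
[2] after arc(right, 3): (-2, 4) facing up
[3] after arc(right, 3): (1, 7) facing right
minimal: 3 command(s), checked below 3.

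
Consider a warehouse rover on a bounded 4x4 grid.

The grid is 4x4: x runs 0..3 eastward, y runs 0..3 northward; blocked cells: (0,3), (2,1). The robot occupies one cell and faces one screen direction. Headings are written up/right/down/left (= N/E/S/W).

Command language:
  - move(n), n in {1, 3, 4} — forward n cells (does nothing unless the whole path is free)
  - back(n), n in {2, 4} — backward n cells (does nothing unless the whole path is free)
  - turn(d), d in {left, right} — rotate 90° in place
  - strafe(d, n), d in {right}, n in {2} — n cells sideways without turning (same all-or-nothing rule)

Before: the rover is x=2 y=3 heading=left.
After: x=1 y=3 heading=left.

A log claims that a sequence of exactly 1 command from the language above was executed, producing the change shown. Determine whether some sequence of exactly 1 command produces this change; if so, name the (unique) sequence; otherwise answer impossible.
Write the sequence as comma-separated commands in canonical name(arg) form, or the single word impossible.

key: still facing W — the one step turns nothing
begin: x=2 y=3 heading=left
[1] after move(1): x=1 y=3 heading=left
no rival 1-sequence matches.

move(1)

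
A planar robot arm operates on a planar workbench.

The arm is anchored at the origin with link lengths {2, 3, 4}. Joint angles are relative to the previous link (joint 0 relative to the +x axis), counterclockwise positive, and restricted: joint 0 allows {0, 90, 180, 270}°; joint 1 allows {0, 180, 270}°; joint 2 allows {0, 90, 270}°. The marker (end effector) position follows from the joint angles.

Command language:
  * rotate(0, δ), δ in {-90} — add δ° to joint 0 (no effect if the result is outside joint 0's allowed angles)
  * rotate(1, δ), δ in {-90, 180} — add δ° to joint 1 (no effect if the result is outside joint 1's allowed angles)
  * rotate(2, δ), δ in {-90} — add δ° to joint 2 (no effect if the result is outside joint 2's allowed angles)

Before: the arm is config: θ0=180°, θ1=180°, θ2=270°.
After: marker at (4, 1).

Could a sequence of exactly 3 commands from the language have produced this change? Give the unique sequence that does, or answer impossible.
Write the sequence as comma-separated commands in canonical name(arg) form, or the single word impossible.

initial: config: θ0=180°, θ1=180°, θ2=270°
1. rotate(0, -90) → config: θ0=90°, θ1=180°, θ2=270°
2. rotate(0, -90) → config: θ0=0°, θ1=180°, θ2=270°
3. rotate(0, -90) → config: θ0=270°, θ1=180°, θ2=270°
no rival 3-sequence matches.

rotate(0, -90), rotate(0, -90), rotate(0, -90)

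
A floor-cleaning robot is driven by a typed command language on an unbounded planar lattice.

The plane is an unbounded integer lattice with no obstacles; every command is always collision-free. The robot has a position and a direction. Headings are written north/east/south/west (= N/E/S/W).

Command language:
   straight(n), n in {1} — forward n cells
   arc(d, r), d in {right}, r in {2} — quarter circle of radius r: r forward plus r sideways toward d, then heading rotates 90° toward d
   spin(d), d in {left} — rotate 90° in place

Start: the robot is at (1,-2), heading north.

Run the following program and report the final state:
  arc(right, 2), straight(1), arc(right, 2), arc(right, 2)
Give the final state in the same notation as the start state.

start: at (1,-2), heading north
1. arc(right, 2) → at (3,0), heading east
2. straight(1) → at (4,0), heading east
3. arc(right, 2) → at (6,-2), heading south
4. arc(right, 2) → at (4,-4), heading west

at (4,-4), heading west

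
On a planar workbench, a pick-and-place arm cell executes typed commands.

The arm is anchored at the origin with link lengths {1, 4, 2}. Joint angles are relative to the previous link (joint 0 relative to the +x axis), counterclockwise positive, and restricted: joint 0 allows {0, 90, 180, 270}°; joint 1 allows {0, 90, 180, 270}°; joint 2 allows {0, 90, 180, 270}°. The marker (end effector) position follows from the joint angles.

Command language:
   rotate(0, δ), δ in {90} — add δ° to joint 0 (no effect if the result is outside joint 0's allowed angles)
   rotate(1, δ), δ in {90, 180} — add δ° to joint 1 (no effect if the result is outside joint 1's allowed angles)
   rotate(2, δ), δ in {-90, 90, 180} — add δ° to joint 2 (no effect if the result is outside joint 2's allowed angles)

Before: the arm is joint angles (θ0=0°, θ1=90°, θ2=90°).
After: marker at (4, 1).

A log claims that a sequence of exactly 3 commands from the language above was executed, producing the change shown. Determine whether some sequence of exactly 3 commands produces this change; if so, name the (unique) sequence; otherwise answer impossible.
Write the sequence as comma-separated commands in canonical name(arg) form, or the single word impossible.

initial: joint angles (θ0=0°, θ1=90°, θ2=90°)
t=1 rotate(0, 90) ⇒ joint angles (θ0=90°, θ1=90°, θ2=90°)
t=2 rotate(0, 90) ⇒ joint angles (θ0=180°, θ1=90°, θ2=90°)
t=3 rotate(0, 90) ⇒ joint angles (θ0=270°, θ1=90°, θ2=90°)
all 216 alternatives checked — unique.

rotate(0, 90), rotate(0, 90), rotate(0, 90)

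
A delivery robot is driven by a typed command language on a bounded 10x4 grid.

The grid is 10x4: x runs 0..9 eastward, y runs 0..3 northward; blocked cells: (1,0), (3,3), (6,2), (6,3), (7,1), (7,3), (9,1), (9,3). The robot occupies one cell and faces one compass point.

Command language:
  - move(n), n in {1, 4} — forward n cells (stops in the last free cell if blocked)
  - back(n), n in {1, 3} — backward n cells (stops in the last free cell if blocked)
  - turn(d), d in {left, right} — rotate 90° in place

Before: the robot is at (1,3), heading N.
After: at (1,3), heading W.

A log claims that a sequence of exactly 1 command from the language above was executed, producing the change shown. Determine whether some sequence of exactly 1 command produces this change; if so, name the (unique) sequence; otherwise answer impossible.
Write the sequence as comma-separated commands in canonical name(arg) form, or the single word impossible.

turn(left)

key: parked at (1,3) the whole time — nothing moves the robot
t0: at (1,3), heading N
step 1 (turn(left)): at (1,3), heading W
uniquely the one of 6 1-step routes that fits.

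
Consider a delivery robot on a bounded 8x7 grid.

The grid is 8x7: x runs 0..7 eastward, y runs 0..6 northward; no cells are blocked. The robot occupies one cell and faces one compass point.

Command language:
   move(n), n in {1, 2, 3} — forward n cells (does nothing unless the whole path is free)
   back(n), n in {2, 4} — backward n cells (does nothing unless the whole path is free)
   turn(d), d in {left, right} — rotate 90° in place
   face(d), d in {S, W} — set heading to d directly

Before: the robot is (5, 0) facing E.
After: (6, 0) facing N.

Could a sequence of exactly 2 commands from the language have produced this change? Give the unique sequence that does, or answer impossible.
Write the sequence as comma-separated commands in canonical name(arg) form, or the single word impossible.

key: order matters: swapping move(1) and turn(left) lands elsewhere
begin: (5, 0) facing E
t=1 move(1) ⇒ (6, 0) facing E
t=2 turn(left) ⇒ (6, 0) facing N
no other 2-command option fits: unique.

move(1), turn(left)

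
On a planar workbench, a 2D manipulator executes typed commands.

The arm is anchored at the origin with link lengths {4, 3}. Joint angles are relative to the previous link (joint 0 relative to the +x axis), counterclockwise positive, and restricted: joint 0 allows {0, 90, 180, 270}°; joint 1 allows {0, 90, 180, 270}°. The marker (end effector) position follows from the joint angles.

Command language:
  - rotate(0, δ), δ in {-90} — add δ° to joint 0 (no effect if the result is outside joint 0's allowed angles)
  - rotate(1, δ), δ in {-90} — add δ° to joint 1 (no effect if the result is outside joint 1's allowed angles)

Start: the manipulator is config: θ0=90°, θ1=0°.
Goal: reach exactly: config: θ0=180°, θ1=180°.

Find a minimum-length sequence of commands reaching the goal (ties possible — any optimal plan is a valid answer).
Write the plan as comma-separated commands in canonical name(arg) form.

rotate(0, -90), rotate(0, -90), rotate(0, -90), rotate(1, -90), rotate(1, -90)

from: config: θ0=90°, θ1=0°
[1] after rotate(0, -90): config: θ0=0°, θ1=0°
[2] after rotate(0, -90): config: θ0=270°, θ1=0°
[3] after rotate(0, -90): config: θ0=180°, θ1=0°
[4] after rotate(1, -90): config: θ0=180°, θ1=270°
[5] after rotate(1, -90): config: θ0=180°, θ1=180°
minimal: 5 command(s), checked below 5.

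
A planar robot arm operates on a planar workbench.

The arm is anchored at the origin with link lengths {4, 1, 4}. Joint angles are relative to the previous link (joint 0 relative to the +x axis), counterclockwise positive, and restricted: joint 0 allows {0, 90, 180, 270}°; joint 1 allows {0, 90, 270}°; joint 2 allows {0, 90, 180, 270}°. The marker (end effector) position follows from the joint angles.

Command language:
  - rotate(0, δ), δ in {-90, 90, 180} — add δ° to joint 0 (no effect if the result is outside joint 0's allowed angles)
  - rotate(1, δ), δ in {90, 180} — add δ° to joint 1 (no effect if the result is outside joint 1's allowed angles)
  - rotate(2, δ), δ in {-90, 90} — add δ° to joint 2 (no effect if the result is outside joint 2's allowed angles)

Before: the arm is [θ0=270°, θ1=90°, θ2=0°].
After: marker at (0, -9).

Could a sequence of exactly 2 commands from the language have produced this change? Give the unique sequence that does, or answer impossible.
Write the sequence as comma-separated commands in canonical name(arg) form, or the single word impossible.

key: order matters: swapping rotate(1, 180) and rotate(1, 90) lands elsewhere
initial: [θ0=270°, θ1=90°, θ2=0°]
t=1 rotate(1, 180) ⇒ [θ0=270°, θ1=270°, θ2=0°]
t=2 rotate(1, 90) ⇒ [θ0=270°, θ1=0°, θ2=0°]
no other 2-command option fits: unique.

rotate(1, 180), rotate(1, 90)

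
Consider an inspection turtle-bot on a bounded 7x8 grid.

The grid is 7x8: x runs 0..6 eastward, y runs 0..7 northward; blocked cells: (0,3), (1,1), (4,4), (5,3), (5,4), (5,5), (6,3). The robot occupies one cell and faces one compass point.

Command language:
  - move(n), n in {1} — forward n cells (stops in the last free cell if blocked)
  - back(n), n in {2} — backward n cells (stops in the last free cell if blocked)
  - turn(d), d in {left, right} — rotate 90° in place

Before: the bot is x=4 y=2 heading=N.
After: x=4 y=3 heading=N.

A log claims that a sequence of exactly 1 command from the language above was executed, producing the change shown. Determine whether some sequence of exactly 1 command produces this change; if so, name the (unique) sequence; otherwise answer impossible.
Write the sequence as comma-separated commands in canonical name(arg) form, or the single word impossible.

move(1)

key: heading stays N — the single command does not turn
begin: x=4 y=2 heading=N
t=1 move(1) ⇒ x=4 y=3 heading=N
uniquely the one of 4 1-step routes that fits.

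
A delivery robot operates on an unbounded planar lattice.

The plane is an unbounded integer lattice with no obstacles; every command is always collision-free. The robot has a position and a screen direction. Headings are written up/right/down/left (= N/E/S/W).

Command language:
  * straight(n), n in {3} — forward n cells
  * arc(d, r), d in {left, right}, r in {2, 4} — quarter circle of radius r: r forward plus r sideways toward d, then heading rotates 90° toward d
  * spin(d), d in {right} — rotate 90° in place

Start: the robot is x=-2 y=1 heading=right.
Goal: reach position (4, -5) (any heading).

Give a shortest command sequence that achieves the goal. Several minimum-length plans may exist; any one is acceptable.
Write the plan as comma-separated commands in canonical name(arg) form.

arc(right, 2), arc(left, 4)

t0: x=-2 y=1 heading=right
1. arc(right, 2) → x=0 y=-1 heading=down
2. arc(left, 4) → x=4 y=-5 heading=right
nothing shorter than 2 reaches the goal.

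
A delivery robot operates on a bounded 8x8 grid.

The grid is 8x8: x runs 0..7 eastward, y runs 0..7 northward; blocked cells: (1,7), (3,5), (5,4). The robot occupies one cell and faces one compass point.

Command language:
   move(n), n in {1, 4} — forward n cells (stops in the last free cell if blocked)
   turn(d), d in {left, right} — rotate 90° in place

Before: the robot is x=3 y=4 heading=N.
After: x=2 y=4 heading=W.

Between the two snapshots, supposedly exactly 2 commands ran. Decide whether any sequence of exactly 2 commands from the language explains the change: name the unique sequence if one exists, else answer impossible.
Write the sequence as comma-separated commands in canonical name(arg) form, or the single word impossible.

turn(left), move(1)

key: running move(1) before turn(left) would end elsewhere — order is forced
start: x=3 y=4 heading=N
t=1 turn(left) ⇒ x=3 y=4 heading=W
t=2 move(1) ⇒ x=2 y=4 heading=W
uniquely the one of 16 2-step routes that fits.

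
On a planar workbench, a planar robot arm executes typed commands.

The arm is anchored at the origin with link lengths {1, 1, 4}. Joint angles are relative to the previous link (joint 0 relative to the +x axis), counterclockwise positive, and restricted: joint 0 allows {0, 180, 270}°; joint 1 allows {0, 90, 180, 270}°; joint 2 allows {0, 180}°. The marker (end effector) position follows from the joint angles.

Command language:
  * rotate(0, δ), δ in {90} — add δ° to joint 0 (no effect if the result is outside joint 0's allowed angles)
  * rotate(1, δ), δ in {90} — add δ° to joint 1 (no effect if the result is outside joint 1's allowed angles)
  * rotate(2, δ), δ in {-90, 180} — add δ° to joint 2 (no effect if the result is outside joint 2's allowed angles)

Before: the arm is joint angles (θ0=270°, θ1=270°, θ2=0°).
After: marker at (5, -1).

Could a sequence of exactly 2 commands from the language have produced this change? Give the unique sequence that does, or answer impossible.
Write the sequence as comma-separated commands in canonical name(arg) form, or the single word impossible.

start: joint angles (θ0=270°, θ1=270°, θ2=0°)
[1] after rotate(1, 90): joint angles (θ0=270°, θ1=0°, θ2=0°)
[2] after rotate(1, 90): joint angles (θ0=270°, θ1=90°, θ2=0°)
uniquely the one of 16 2-step routes that fits.

rotate(1, 90), rotate(1, 90)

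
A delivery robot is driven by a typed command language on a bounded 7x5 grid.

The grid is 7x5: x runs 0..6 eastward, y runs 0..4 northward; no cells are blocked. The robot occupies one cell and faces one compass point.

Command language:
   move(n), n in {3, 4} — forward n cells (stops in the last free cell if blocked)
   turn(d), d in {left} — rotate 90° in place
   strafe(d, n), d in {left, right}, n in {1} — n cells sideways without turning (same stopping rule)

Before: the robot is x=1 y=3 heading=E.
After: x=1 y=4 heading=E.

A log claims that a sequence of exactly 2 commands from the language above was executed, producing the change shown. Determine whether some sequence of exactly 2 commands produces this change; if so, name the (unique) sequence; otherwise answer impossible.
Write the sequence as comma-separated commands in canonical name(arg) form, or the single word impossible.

key: still facing E at the end — nothing in the sequence rotates
from: x=1 y=3 heading=E
1. strafe(left, 1) → x=1 y=4 heading=E
2. strafe(left, 1) → x=1 y=4 heading=E
all 25 alternatives checked — unique.

strafe(left, 1), strafe(left, 1)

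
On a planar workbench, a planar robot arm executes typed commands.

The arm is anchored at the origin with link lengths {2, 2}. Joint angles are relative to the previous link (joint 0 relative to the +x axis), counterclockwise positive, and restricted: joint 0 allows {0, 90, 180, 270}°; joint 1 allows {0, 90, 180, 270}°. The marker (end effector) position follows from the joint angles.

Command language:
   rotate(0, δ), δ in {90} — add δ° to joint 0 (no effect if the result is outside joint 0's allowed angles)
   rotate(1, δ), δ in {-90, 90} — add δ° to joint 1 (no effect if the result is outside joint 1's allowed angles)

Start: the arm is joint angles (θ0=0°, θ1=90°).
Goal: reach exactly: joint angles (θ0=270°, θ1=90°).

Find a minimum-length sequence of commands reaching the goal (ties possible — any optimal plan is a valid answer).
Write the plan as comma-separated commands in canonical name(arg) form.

initial: joint angles (θ0=0°, θ1=90°)
t=1 rotate(0, 90) ⇒ joint angles (θ0=90°, θ1=90°)
t=2 rotate(0, 90) ⇒ joint angles (θ0=180°, θ1=90°)
t=3 rotate(0, 90) ⇒ joint angles (θ0=270°, θ1=90°)
minimal: 3 command(s), checked below 3.

rotate(0, 90), rotate(0, 90), rotate(0, 90)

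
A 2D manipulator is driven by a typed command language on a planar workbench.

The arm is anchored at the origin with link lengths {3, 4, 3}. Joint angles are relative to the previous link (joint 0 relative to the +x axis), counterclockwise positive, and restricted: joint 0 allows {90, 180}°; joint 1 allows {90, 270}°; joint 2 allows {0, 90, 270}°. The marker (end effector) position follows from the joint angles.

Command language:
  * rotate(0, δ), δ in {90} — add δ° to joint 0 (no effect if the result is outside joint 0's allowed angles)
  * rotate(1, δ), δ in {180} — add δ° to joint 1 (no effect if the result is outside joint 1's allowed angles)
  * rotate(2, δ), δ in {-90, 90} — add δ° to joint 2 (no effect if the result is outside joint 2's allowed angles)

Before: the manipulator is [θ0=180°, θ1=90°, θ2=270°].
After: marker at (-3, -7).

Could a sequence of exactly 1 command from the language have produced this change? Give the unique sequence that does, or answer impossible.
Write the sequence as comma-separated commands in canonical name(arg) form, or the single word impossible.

rotate(2, 90)

start: [θ0=180°, θ1=90°, θ2=270°]
t=1 rotate(2, 90) ⇒ [θ0=180°, θ1=90°, θ2=0°]
uniquely the one of 4 1-step routes that fits.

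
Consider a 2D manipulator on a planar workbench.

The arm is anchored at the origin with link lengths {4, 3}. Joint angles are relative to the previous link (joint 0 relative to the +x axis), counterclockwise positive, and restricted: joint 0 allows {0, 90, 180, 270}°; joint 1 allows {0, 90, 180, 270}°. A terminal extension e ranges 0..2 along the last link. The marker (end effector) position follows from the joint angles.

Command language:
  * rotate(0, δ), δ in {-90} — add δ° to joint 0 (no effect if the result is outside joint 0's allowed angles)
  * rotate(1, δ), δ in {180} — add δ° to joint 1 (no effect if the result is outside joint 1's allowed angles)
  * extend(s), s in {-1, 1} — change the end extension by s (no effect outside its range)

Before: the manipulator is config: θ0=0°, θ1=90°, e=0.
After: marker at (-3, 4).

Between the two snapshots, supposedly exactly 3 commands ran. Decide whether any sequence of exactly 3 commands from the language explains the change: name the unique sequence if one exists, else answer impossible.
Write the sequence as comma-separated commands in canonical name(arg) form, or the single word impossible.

rotate(0, -90), rotate(0, -90), rotate(0, -90)

t0: config: θ0=0°, θ1=90°, e=0
1. rotate(0, -90) → config: θ0=270°, θ1=90°, e=0
2. rotate(0, -90) → config: θ0=180°, θ1=90°, e=0
3. rotate(0, -90) → config: θ0=90°, θ1=90°, e=0
no other 3-command option fits: unique.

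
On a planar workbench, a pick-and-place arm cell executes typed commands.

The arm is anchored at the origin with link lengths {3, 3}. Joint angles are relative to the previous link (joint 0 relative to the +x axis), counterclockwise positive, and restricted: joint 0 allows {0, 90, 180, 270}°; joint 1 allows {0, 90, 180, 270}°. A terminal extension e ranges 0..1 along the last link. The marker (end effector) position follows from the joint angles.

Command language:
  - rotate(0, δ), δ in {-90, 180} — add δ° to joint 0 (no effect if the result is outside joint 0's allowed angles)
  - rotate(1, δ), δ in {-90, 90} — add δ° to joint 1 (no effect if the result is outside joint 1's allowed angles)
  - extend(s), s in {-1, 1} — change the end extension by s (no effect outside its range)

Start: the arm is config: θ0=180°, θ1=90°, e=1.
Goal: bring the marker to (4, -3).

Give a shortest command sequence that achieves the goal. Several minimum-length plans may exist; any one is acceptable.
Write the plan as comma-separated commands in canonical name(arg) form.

rotate(0, -90), rotate(0, 180)

initial: config: θ0=180°, θ1=90°, e=1
[1] after rotate(0, -90): config: θ0=90°, θ1=90°, e=1
[2] after rotate(0, 180): config: θ0=270°, θ1=90°, e=1
no 1-step plan works, so 2 is optimal.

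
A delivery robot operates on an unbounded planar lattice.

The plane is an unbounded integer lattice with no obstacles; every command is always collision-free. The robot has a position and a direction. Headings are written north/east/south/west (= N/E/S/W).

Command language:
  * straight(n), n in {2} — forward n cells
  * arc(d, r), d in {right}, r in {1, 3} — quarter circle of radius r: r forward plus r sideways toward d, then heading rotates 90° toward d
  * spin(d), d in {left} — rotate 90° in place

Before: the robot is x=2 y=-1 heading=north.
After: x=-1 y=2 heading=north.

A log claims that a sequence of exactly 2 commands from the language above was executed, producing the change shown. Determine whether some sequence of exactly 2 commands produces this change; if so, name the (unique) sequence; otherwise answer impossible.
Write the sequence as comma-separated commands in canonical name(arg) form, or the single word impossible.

key: order matters: swapping spin(left) and arc(right, 3) lands elsewhere
from: x=2 y=-1 heading=north
step 1 (spin(left)): x=2 y=-1 heading=west
step 2 (arc(right, 3)): x=-1 y=2 heading=north
uniquely the one of 16 2-step routes that fits.

spin(left), arc(right, 3)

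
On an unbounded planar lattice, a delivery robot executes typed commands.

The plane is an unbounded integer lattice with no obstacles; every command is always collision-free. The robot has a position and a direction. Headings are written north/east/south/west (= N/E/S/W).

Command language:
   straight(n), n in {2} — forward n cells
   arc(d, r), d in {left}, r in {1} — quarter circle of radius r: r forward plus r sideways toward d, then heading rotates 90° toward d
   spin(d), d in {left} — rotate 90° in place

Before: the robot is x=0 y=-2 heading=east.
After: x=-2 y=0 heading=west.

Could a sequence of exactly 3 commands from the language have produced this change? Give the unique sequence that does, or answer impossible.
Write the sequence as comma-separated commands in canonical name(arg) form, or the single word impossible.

arc(left, 1), arc(left, 1), straight(2)

key: running straight(2) before arc(left, 1) would end elsewhere — order is forced
from: x=0 y=-2 heading=east
t=1 arc(left, 1) ⇒ x=1 y=-1 heading=north
t=2 arc(left, 1) ⇒ x=0 y=0 heading=west
t=3 straight(2) ⇒ x=-2 y=0 heading=west
uniquely the one of 27 3-step routes that fits.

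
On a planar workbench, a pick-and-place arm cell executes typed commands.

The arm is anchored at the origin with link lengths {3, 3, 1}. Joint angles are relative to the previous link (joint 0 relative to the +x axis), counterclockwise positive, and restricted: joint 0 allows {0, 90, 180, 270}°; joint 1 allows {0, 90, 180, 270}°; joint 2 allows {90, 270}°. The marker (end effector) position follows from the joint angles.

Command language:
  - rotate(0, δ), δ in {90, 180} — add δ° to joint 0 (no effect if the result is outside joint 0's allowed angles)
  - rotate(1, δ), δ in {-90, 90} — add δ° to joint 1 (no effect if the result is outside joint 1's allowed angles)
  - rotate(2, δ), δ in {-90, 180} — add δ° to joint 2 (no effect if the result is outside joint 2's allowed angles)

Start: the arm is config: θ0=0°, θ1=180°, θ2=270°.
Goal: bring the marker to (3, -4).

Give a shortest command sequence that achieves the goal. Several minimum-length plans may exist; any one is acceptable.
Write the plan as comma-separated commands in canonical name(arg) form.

rotate(0, 90), rotate(0, 180), rotate(1, -90)

initial: config: θ0=0°, θ1=180°, θ2=270°
t=1 rotate(0, 90) ⇒ config: θ0=90°, θ1=180°, θ2=270°
t=2 rotate(0, 180) ⇒ config: θ0=270°, θ1=180°, θ2=270°
t=3 rotate(1, -90) ⇒ config: θ0=270°, θ1=90°, θ2=270°
shorter routes all fall short; 3 is best.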